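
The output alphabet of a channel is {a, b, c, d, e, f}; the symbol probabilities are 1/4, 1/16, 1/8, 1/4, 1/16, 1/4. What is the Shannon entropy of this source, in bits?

2.375 bits

Each probability is a power of 1/2, so log₂(1/p) is an integer.
H = Σ p·log₂(1/p) = 1/4·2 + 1/16·4 + 1/8·3 + 1/4·2 + 1/16·4 + 1/4·2 = 2.375 bits.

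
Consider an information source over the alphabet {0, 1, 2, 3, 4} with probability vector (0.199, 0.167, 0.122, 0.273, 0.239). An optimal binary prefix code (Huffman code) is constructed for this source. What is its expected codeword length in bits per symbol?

Repeatedly combine the two least-probable nodes; the expected code length is the sum of the merged weights.
merge 61/500 + 167/1000 → 289/1000
merge 199/1000 + 239/1000 → 219/500
merge 273/1000 + 289/1000 → 281/500
merge 219/500 + 281/500 → 1
L = 289/1000 + 219/500 + 281/500 + 1 = 2289/1000 = 2.289 bits/symbol.

2.289 bits/symbol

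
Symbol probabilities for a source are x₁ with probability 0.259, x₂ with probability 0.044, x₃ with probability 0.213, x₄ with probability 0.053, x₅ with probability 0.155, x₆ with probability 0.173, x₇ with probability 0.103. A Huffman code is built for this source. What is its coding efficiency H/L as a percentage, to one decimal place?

98.9%

Entropy H = −Σ p log₂ p ≈ 2.5954 bits.
Huffman merges: 11/250+53/1000→97/1000; 97/1000+103/1000→1/5; 31/200+173/1000→41/125; 1/5+213/1000→413/1000; 259/1000+41/125→587/1000; 413/1000+587/1000→1. L = 21/8 ≈ 2.6250.
Efficiency = H/L = 2.5954/2.6250 = 98.9%.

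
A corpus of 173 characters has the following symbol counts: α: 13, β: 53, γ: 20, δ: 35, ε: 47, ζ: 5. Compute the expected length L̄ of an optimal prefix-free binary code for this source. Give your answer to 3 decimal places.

Probabilities are the counts divided by 173.
Repeatedly combine the two least-probable nodes; the expected code length is the sum of the merged weights.
merge 5/173 + 13/173 → 18/173
merge 18/173 + 20/173 → 38/173
merge 35/173 + 38/173 → 73/173
merge 47/173 + 53/173 → 100/173
merge 73/173 + 100/173 → 1
L = 18/173 + 38/173 + 73/173 + 100/173 + 1 = 402/173 ≈ 2.324 bits/symbol.

2.324 bits/symbol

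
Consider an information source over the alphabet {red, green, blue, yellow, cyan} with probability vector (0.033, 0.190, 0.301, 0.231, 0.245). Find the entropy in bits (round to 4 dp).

2.1245 bits

H = −Σ pᵢ log₂ pᵢ.
−0.033·log₂(0.033) = 0.1624
−0.190·log₂(0.190) = 0.4552
−0.301·log₂(0.301) = 0.5214
−0.231·log₂(0.231) = 0.4883
−0.245·log₂(0.245) = 0.4971
Sum ≈ 2.1245 → 2.1245 bits.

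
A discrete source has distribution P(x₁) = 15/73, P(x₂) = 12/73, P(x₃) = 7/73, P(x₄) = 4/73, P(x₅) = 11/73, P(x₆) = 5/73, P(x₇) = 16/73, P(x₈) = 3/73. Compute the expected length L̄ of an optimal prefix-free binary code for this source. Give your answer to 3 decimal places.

2.836 bits/symbol

Repeatedly combine the two least-probable nodes; the expected code length is the sum of the merged weights.
merge 3/73 + 4/73 → 7/73
merge 5/73 + 7/73 → 12/73
merge 7/73 + 11/73 → 18/73
merge 12/73 + 12/73 → 24/73
merge 15/73 + 16/73 → 31/73
merge 18/73 + 24/73 → 42/73
merge 31/73 + 42/73 → 1
L = 7/73 + 12/73 + 18/73 + 24/73 + 31/73 + 42/73 + 1 = 207/73 ≈ 2.836 bits/symbol.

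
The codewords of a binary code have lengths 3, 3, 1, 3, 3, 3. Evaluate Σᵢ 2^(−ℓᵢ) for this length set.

With common denominator 2^3 = 8: Σ 2^(−ℓᵢ) = 1/8 + 1/8 + 4/8 + 1/8 + 1/8 + 1/8 = 9/8 = 1.125.

1.125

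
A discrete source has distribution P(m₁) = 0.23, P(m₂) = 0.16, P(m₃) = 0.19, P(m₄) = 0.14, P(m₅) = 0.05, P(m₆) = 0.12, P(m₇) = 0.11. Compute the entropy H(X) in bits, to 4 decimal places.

H = −Σ pᵢ log₂ pᵢ.
−0.23·log₂(0.23) = 0.4877
−0.16·log₂(0.16) = 0.4230
−0.19·log₂(0.19) = 0.4552
−0.14·log₂(0.14) = 0.3971
−0.05·log₂(0.05) = 0.2161
−0.12·log₂(0.12) = 0.3671
−0.11·log₂(0.11) = 0.3503
Sum ≈ 2.6965 → 2.6965 bits.

2.6965 bits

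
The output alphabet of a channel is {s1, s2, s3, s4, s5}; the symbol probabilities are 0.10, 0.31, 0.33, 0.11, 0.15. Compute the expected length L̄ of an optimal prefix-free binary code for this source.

Repeatedly combine the two least-probable nodes; the expected code length is the sum of the merged weights.
merge 1/10 + 11/100 → 21/100
merge 3/20 + 21/100 → 9/25
merge 31/100 + 33/100 → 16/25
merge 9/25 + 16/25 → 1
L = 21/100 + 9/25 + 16/25 + 1 = 221/100 = 2.21 bits/symbol.

2.21 bits/symbol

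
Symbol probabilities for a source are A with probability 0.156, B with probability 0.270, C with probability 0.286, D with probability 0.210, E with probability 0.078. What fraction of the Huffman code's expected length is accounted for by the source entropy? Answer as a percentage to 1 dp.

98.7%

Entropy H = −Σ p log₂ p ≈ 2.2045 bits.
Huffman merges: 39/500+39/250→117/500; 21/100+117/500→111/250; 27/100+143/500→139/250; 111/250+139/250→1. L = 1117/500 ≈ 2.2340.
Efficiency = H/L = 2.2045/2.2340 = 98.7%.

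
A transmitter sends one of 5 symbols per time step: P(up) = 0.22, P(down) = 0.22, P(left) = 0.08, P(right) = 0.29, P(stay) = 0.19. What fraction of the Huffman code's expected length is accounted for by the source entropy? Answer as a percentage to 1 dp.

98.1%

Entropy H = −Σ p log₂ p ≈ 2.2258 bits.
Huffman merges: 2/25+19/100→27/100; 11/50+11/50→11/25; 27/100+29/100→14/25; 11/25+14/25→1. L = 227/100 ≈ 2.2700.
Efficiency = H/L = 2.2258/2.2700 = 98.1%.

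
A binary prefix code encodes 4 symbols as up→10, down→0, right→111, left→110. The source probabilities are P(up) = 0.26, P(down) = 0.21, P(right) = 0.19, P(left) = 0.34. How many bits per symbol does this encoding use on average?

L̄ = Σ pᵢ·ℓᵢ = 0.26·2 + 0.21·1 + 0.19·3 + 0.34·3 = 2.32 bits/symbol.

2.32 bits/symbol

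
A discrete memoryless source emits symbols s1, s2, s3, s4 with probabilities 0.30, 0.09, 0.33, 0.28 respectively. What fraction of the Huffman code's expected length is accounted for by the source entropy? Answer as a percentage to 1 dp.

93.8%

Entropy H = −Σ p log₂ p ≈ 1.8758 bits.
Huffman merges: 9/100+7/25→37/100; 3/10+33/100→63/100; 37/100+63/100→1. L = 2 ≈ 2.0000.
Efficiency = H/L = 1.8758/2.0000 = 93.8%.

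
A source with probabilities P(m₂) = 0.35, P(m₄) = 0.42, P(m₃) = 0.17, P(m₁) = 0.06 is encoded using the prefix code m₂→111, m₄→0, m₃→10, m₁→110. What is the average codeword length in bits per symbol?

1.99 bits/symbol

L̄ = Σ pᵢ·ℓᵢ = 0.35·3 + 0.42·1 + 0.17·2 + 0.06·3 = 1.99 bits/symbol.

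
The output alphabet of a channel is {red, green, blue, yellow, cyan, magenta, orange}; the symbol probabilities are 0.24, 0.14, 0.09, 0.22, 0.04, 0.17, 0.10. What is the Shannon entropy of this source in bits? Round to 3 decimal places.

2.637 bits

H = −Σ pᵢ log₂ pᵢ.
−0.24·log₂(0.24) = 0.4941
−0.14·log₂(0.14) = 0.3971
−0.09·log₂(0.09) = 0.3127
−0.22·log₂(0.22) = 0.4806
−0.04·log₂(0.04) = 0.1858
−0.17·log₂(0.17) = 0.4346
−0.10·log₂(0.10) = 0.3322
Sum ≈ 2.6370 → 2.637 bits.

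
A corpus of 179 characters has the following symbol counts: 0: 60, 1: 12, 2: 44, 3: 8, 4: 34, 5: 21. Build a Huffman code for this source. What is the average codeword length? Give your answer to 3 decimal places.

2.341 bits/symbol

Probabilities are the counts divided by 179.
Repeatedly combine the two least-probable nodes; the expected code length is the sum of the merged weights.
merge 8/179 + 12/179 → 20/179
merge 20/179 + 21/179 → 41/179
merge 34/179 + 41/179 → 75/179
merge 44/179 + 60/179 → 104/179
merge 75/179 + 104/179 → 1
L = 20/179 + 41/179 + 75/179 + 104/179 + 1 = 419/179 ≈ 2.341 bits/symbol.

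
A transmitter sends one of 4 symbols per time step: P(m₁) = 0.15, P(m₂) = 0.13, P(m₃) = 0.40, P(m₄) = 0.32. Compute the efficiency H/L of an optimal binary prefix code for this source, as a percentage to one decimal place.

98.3%

Entropy H = −Σ p log₂ p ≈ 1.8480 bits.
Huffman merges: 13/100+3/20→7/25; 7/25+8/25→3/5; 2/5+3/5→1. L = 47/25 ≈ 1.8800.
Efficiency = H/L = 1.8480/1.8800 = 98.3%.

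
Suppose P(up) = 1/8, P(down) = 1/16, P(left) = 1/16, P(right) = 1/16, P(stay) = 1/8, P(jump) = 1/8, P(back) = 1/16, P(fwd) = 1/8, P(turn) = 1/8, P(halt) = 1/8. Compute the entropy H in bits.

3.25 bits

Each probability is a power of 1/2, so log₂(1/p) is an integer.
H = Σ p·log₂(1/p) = 1/8·3 + 1/16·4 + 1/16·4 + 1/16·4 + 1/8·3 + 1/8·3 + 1/16·4 + 1/8·3 + 1/8·3 + 1/8·3 = 3.25 bits.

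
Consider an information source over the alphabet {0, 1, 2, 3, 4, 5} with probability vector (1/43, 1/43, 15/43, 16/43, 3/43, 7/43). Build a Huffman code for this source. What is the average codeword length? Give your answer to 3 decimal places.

2.070 bits/symbol

Repeatedly combine the two least-probable nodes; the expected code length is the sum of the merged weights.
merge 1/43 + 1/43 → 2/43
merge 2/43 + 3/43 → 5/43
merge 5/43 + 7/43 → 12/43
merge 12/43 + 15/43 → 27/43
merge 16/43 + 27/43 → 1
L = 2/43 + 5/43 + 12/43 + 27/43 + 1 = 89/43 ≈ 2.070 bits/symbol.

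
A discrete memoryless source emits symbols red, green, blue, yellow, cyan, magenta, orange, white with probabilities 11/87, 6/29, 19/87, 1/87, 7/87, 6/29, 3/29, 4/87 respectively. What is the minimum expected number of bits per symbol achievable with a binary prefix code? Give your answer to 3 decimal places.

Repeatedly combine the two least-probable nodes; the expected code length is the sum of the merged weights.
merge 1/87 + 4/87 → 5/87
merge 5/87 + 7/87 → 4/29
merge 3/29 + 11/87 → 20/87
merge 4/29 + 6/29 → 10/29
merge 6/29 + 19/87 → 37/87
merge 20/87 + 10/29 → 50/87
merge 37/87 + 50/87 → 1
L = 5/87 + 4/29 + 20/87 + 10/29 + 37/87 + 50/87 + 1 = 241/87 ≈ 2.770 bits/symbol.

2.770 bits/symbol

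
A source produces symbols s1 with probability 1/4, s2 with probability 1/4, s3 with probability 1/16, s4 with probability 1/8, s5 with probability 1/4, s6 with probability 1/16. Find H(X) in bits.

2.375 bits

Each probability is a power of 1/2, so log₂(1/p) is an integer.
H = Σ p·log₂(1/p) = 1/4·2 + 1/4·2 + 1/16·4 + 1/8·3 + 1/4·2 + 1/16·4 = 2.375 bits.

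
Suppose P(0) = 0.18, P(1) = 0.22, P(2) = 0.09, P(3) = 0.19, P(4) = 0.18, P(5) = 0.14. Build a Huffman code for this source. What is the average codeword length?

Repeatedly combine the two least-probable nodes; the expected code length is the sum of the merged weights.
merge 9/100 + 7/50 → 23/100
merge 9/50 + 9/50 → 9/25
merge 19/100 + 11/50 → 41/100
merge 23/100 + 9/25 → 59/100
merge 41/100 + 59/100 → 1
L = 23/100 + 9/25 + 41/100 + 59/100 + 1 = 259/100 = 2.59 bits/symbol.

2.59 bits/symbol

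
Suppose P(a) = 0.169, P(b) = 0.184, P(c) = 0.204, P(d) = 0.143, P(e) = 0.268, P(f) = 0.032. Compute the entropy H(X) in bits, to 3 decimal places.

H = −Σ pᵢ log₂ pᵢ.
−0.169·log₂(0.169) = 0.4335
−0.184·log₂(0.184) = 0.4494
−0.204·log₂(0.204) = 0.4678
−0.143·log₂(0.143) = 0.4012
−0.268·log₂(0.268) = 0.5091
−0.032·log₂(0.032) = 0.1589
Sum ≈ 2.4200 → 2.420 bits.

2.420 bits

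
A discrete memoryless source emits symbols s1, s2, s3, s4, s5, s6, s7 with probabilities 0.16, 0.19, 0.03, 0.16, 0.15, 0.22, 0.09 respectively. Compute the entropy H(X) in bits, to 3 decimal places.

2.657 bits

H = −Σ pᵢ log₂ pᵢ.
−0.16·log₂(0.16) = 0.4230
−0.19·log₂(0.19) = 0.4552
−0.03·log₂(0.03) = 0.1518
−0.16·log₂(0.16) = 0.4230
−0.15·log₂(0.15) = 0.4105
−0.22·log₂(0.22) = 0.4806
−0.09·log₂(0.09) = 0.3127
Sum ≈ 2.6568 → 2.657 bits.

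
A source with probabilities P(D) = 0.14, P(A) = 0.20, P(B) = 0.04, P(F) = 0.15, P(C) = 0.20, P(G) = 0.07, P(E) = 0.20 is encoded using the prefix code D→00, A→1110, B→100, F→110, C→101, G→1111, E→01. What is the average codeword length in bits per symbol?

L̄ = Σ pᵢ·ℓᵢ = 0.14·2 + 0.20·4 + 0.04·3 + 0.15·3 + 0.20·3 + 0.07·4 + 0.20·2 = 2.93 bits/symbol.

2.93 bits/symbol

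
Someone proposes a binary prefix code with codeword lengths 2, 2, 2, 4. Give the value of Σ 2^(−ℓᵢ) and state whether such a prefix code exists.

With common denominator 2^4 = 16: Σ 2^(−ℓᵢ) = 4/16 + 4/16 + 4/16 + 1/16 = 13/16 = 0.8125.
Kraft's inequality requires Σ ≤ 1; here Σ = 0.8125 ≤ 1, so such a prefix code exists.

0.8125; yes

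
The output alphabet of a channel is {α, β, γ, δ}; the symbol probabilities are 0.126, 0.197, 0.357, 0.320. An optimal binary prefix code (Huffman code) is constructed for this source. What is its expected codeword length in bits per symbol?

Repeatedly combine the two least-probable nodes; the expected code length is the sum of the merged weights.
merge 63/500 + 197/1000 → 323/1000
merge 8/25 + 323/1000 → 643/1000
merge 357/1000 + 643/1000 → 1
L = 323/1000 + 643/1000 + 1 = 983/500 = 1.966 bits/symbol.

1.966 bits/symbol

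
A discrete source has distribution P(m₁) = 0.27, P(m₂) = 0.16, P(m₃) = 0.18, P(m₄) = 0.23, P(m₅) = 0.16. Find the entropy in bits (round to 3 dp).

H = −Σ pᵢ log₂ pᵢ.
−0.27·log₂(0.27) = 0.5100
−0.16·log₂(0.16) = 0.4230
−0.18·log₂(0.18) = 0.4453
−0.23·log₂(0.23) = 0.4877
−0.16·log₂(0.16) = 0.4230
Sum ≈ 2.2890 → 2.289 bits.

2.289 bits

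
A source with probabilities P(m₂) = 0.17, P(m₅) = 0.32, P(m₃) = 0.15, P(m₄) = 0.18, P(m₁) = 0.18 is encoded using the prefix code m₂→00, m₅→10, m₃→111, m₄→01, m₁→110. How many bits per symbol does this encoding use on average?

L̄ = Σ pᵢ·ℓᵢ = 0.17·2 + 0.32·2 + 0.15·3 + 0.18·2 + 0.18·3 = 2.33 bits/symbol.

2.33 bits/symbol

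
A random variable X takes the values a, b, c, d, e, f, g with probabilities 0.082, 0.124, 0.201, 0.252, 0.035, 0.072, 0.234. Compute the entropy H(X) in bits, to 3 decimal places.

2.569 bits

H = −Σ pᵢ log₂ pᵢ.
−0.082·log₂(0.082) = 0.2959
−0.124·log₂(0.124) = 0.3734
−0.201·log₂(0.201) = 0.4653
−0.252·log₂(0.252) = 0.5011
−0.035·log₂(0.035) = 0.1693
−0.072·log₂(0.072) = 0.2733
−0.234·log₂(0.234) = 0.4903
Sum ≈ 2.5686 → 2.569 bits.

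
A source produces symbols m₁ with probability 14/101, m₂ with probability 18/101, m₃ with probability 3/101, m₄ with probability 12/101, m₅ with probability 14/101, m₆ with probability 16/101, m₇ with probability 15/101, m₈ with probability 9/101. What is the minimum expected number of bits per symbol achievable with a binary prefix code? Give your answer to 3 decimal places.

Repeatedly combine the two least-probable nodes; the expected code length is the sum of the merged weights.
merge 3/101 + 9/101 → 12/101
merge 12/101 + 12/101 → 24/101
merge 14/101 + 14/101 → 28/101
merge 15/101 + 16/101 → 31/101
merge 18/101 + 24/101 → 42/101
merge 28/101 + 31/101 → 59/101
merge 42/101 + 59/101 → 1
L = 12/101 + 24/101 + 28/101 + 31/101 + 42/101 + 59/101 + 1 = 297/101 ≈ 2.941 bits/symbol.

2.941 bits/symbol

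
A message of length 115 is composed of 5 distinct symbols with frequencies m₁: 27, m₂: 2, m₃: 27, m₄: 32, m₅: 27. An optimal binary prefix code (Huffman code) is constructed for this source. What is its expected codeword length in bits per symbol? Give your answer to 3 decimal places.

2.252 bits/symbol

Probabilities are the counts divided by 115.
Repeatedly combine the two least-probable nodes; the expected code length is the sum of the merged weights.
merge 2/115 + 27/115 → 29/115
merge 27/115 + 27/115 → 54/115
merge 29/115 + 32/115 → 61/115
merge 54/115 + 61/115 → 1
L = 29/115 + 54/115 + 61/115 + 1 = 259/115 ≈ 2.252 bits/symbol.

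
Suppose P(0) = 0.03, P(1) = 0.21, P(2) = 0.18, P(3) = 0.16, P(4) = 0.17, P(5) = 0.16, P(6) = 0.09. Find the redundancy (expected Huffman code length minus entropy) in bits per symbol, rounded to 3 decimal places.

Entropy H = −Σ p log₂ p ≈ 2.6632 bits.
Huffman merges: 3/100+9/100→3/25; 3/25+4/25→7/25; 4/25+17/100→33/100; 9/50+21/100→39/100; 7/25+33/100→61/100; 39/100+61/100→1. L = 273/100 ≈ 2.7300.
L − H = 2.7300 − 2.6632 = 0.067 bits.

0.067 bits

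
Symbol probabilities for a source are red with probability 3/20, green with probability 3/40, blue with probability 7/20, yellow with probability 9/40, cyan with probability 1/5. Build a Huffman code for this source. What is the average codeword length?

Repeatedly combine the two least-probable nodes; the expected code length is the sum of the merged weights.
merge 3/40 + 3/20 → 9/40
merge 1/5 + 9/40 → 17/40
merge 9/40 + 7/20 → 23/40
merge 17/40 + 23/40 → 1
L = 9/40 + 17/40 + 23/40 + 1 = 89/40 = 2.225 bits/symbol.

2.225 bits/symbol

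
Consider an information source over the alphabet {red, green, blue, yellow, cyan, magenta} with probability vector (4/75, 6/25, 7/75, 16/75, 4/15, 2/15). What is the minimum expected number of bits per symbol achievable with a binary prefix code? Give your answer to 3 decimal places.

Repeatedly combine the two least-probable nodes; the expected code length is the sum of the merged weights.
merge 4/75 + 7/75 → 11/75
merge 2/15 + 11/75 → 7/25
merge 16/75 + 6/25 → 34/75
merge 4/15 + 7/25 → 41/75
merge 34/75 + 41/75 → 1
L = 11/75 + 7/25 + 34/75 + 41/75 + 1 = 182/75 ≈ 2.427 bits/symbol.

2.427 bits/symbol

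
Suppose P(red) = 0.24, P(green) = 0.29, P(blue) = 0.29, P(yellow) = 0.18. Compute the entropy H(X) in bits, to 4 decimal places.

H = −Σ pᵢ log₂ pᵢ.
−0.24·log₂(0.24) = 0.4941
−0.29·log₂(0.29) = 0.5179
−0.29·log₂(0.29) = 0.5179
−0.18·log₂(0.18) = 0.4453
Sum ≈ 1.9752 → 1.9752 bits.

1.9752 bits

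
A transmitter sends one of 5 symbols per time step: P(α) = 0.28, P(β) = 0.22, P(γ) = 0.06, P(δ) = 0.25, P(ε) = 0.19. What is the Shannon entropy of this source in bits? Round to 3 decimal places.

H = −Σ pᵢ log₂ pᵢ.
−0.28·log₂(0.28) = 0.5142
−0.22·log₂(0.22) = 0.4806
−0.06·log₂(0.06) = 0.2435
−0.25·log₂(0.25) = 0.5000
−0.19·log₂(0.19) = 0.4552
Sum ≈ 2.1936 → 2.194 bits.

2.194 bits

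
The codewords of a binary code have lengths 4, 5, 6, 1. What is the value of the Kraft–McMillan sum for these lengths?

0.609375

With common denominator 2^6 = 64: Σ 2^(−ℓᵢ) = 4/64 + 2/64 + 1/64 + 32/64 = 39/64 = 0.609375.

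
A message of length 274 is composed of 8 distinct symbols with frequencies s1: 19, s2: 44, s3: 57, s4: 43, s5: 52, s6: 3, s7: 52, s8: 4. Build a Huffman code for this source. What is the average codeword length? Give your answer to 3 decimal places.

Probabilities are the counts divided by 274.
Repeatedly combine the two least-probable nodes; the expected code length is the sum of the merged weights.
merge 3/274 + 2/137 → 7/274
merge 7/274 + 19/274 → 13/137
merge 13/137 + 43/274 → 69/274
merge 22/137 + 26/137 → 48/137
merge 26/137 + 57/274 → 109/274
merge 69/274 + 48/137 → 165/274
merge 109/274 + 165/274 → 1
L = 7/274 + 13/137 + 69/274 + 48/137 + 109/274 + 165/274 + 1 = 373/137 ≈ 2.723 bits/symbol.

2.723 bits/symbol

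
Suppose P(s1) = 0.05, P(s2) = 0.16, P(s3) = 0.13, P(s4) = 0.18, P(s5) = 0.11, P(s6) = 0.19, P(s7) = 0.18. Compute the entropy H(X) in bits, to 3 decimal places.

2.718 bits

H = −Σ pᵢ log₂ pᵢ.
−0.05·log₂(0.05) = 0.2161
−0.16·log₂(0.16) = 0.4230
−0.13·log₂(0.13) = 0.3826
−0.18·log₂(0.18) = 0.4453
−0.11·log₂(0.11) = 0.3503
−0.19·log₂(0.19) = 0.4552
−0.18·log₂(0.18) = 0.4453
Sum ≈ 2.7179 → 2.718 bits.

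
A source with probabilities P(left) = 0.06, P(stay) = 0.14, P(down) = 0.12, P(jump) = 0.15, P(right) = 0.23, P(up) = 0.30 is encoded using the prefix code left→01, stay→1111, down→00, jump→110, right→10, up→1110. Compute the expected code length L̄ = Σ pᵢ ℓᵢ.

L̄ = Σ pᵢ·ℓᵢ = 0.06·2 + 0.14·4 + 0.12·2 + 0.15·3 + 0.23·2 + 0.30·4 = 3.03 bits/symbol.

3.03 bits/symbol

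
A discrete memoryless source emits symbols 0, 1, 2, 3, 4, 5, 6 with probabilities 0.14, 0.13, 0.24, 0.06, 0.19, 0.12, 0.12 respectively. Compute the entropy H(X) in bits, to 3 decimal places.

2.707 bits

H = −Σ pᵢ log₂ pᵢ.
−0.14·log₂(0.14) = 0.3971
−0.13·log₂(0.13) = 0.3826
−0.24·log₂(0.24) = 0.4941
−0.06·log₂(0.06) = 0.2435
−0.19·log₂(0.19) = 0.4552
−0.12·log₂(0.12) = 0.3671
−0.12·log₂(0.12) = 0.3671
Sum ≈ 2.7068 → 2.707 bits.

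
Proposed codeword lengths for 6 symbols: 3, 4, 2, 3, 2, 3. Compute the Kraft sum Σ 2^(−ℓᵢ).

0.9375

With common denominator 2^4 = 16: Σ 2^(−ℓᵢ) = 2/16 + 1/16 + 4/16 + 2/16 + 4/16 + 2/16 = 15/16 = 0.9375.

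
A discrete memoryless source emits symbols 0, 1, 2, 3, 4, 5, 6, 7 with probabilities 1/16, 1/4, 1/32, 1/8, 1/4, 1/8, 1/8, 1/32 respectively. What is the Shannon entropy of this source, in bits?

Each probability is a power of 1/2, so log₂(1/p) is an integer.
H = Σ p·log₂(1/p) = 1/16·4 + 1/4·2 + 1/32·5 + 1/8·3 + 1/4·2 + 1/8·3 + 1/8·3 + 1/32·5 = 2.6875 bits.

2.6875 bits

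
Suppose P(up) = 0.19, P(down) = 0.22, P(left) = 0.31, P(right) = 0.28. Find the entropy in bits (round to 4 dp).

1.9738 bits

H = −Σ pᵢ log₂ pᵢ.
−0.19·log₂(0.19) = 0.4552
−0.22·log₂(0.22) = 0.4806
−0.31·log₂(0.31) = 0.5238
−0.28·log₂(0.28) = 0.5142
Sum ≈ 1.9738 → 1.9738 bits.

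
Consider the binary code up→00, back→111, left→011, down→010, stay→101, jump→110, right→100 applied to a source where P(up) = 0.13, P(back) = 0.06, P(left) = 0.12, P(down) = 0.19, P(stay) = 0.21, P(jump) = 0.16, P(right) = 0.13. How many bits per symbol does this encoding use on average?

L̄ = Σ pᵢ·ℓᵢ = 0.13·2 + 0.06·3 + 0.12·3 + 0.19·3 + 0.21·3 + 0.16·3 + 0.13·3 = 2.87 bits/symbol.

2.87 bits/symbol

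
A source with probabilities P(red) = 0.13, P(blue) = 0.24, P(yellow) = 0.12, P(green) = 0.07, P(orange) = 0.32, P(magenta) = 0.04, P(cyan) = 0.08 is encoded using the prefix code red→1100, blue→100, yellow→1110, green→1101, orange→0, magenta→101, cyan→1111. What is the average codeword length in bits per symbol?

L̄ = Σ pᵢ·ℓᵢ = 0.13·4 + 0.24·3 + 0.12·4 + 0.07·4 + 0.32·1 + 0.04·3 + 0.08·4 = 2.76 bits/symbol.

2.76 bits/symbol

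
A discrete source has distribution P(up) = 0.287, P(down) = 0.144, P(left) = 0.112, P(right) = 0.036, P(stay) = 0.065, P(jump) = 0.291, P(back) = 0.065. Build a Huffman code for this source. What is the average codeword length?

Repeatedly combine the two least-probable nodes; the expected code length is the sum of the merged weights.
merge 9/250 + 13/200 → 101/1000
merge 13/200 + 101/1000 → 83/500
merge 14/125 + 18/125 → 32/125
merge 83/500 + 32/125 → 211/500
merge 287/1000 + 291/1000 → 289/500
merge 211/500 + 289/500 → 1
L = 101/1000 + 83/500 + 32/125 + 211/500 + 289/500 + 1 = 2523/1000 = 2.523 bits/symbol.

2.523 bits/symbol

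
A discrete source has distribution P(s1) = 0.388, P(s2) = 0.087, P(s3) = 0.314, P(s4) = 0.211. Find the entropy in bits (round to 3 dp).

1.835 bits

H = −Σ pᵢ log₂ pᵢ.
−0.388·log₂(0.388) = 0.5300
−0.087·log₂(0.087) = 0.3065
−0.314·log₂(0.314) = 0.5247
−0.211·log₂(0.211) = 0.4736
Sum ≈ 1.8348 → 1.835 bits.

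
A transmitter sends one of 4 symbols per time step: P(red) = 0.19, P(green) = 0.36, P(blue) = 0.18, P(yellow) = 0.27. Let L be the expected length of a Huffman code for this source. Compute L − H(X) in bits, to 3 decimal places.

Entropy H = −Σ p log₂ p ≈ 1.9412 bits.
Huffman merges: 9/50+19/100→37/100; 27/100+9/25→63/100; 37/100+63/100→1. L = 2 ≈ 2.0000.
L − H = 2.0000 − 1.9412 = 0.059 bits.

0.059 bits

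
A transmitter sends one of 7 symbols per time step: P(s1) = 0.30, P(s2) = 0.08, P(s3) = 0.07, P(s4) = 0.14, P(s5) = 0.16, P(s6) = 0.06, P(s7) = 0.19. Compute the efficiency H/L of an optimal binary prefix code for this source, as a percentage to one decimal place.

98.5%

Entropy H = −Σ p log₂ p ≈ 2.6000 bits.
Huffman merges: 3/50+7/100→13/100; 2/25+13/100→21/100; 7/50+4/25→3/10; 19/100+21/100→2/5; 3/10+3/10→3/5; 2/5+3/5→1. L = 66/25 ≈ 2.6400.
Efficiency = H/L = 2.6000/2.6400 = 98.5%.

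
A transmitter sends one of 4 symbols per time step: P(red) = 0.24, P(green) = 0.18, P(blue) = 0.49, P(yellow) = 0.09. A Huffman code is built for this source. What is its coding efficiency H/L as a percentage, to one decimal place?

Entropy H = −Σ p log₂ p ≈ 1.7564 bits.
Huffman merges: 9/100+9/50→27/100; 6/25+27/100→51/100; 49/100+51/100→1. L = 89/50 ≈ 1.7800.
Efficiency = H/L = 1.7564/1.7800 = 98.7%.

98.7%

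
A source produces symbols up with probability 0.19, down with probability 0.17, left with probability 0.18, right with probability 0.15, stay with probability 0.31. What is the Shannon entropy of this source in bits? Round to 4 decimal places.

H = −Σ pᵢ log₂ pᵢ.
−0.19·log₂(0.19) = 0.4552
−0.17·log₂(0.17) = 0.4346
−0.18·log₂(0.18) = 0.4453
−0.15·log₂(0.15) = 0.4105
−0.31·log₂(0.31) = 0.5238
Sum ≈ 2.2695 → 2.2695 bits.

2.2695 bits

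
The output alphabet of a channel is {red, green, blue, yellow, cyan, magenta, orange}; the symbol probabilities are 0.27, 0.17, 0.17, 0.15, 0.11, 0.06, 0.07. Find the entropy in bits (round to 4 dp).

H = −Σ pᵢ log₂ pᵢ.
−0.27·log₂(0.27) = 0.5100
−0.17·log₂(0.17) = 0.4346
−0.17·log₂(0.17) = 0.4346
−0.15·log₂(0.15) = 0.4105
−0.11·log₂(0.11) = 0.3503
−0.06·log₂(0.06) = 0.2435
−0.07·log₂(0.07) = 0.2686
Sum ≈ 2.6521 → 2.6521 bits.

2.6521 bits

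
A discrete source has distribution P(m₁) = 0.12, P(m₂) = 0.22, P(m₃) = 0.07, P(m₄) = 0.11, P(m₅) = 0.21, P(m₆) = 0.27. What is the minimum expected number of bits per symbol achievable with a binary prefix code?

2.48 bits/symbol

Repeatedly combine the two least-probable nodes; the expected code length is the sum of the merged weights.
merge 7/100 + 11/100 → 9/50
merge 3/25 + 9/50 → 3/10
merge 21/100 + 11/50 → 43/100
merge 27/100 + 3/10 → 57/100
merge 43/100 + 57/100 → 1
L = 9/50 + 3/10 + 43/100 + 57/100 + 1 = 62/25 = 2.48 bits/symbol.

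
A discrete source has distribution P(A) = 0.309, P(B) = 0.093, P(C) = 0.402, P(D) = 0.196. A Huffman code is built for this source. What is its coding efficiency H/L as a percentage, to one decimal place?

97.1%

Entropy H = −Σ p log₂ p ≈ 1.8316 bits.
Huffman merges: 93/1000+49/250→289/1000; 289/1000+309/1000→299/500; 201/500+299/500→1. L = 1887/1000 ≈ 1.8870.
Efficiency = H/L = 1.8316/1.8870 = 97.1%.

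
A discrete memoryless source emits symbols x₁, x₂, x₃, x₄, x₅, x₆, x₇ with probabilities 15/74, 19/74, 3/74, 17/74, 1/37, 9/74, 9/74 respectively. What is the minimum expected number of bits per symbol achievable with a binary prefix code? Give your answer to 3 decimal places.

2.568 bits/symbol

Repeatedly combine the two least-probable nodes; the expected code length is the sum of the merged weights.
merge 1/37 + 3/74 → 5/74
merge 5/74 + 9/74 → 7/37
merge 9/74 + 7/37 → 23/74
merge 15/74 + 17/74 → 16/37
merge 19/74 + 23/74 → 21/37
merge 16/37 + 21/37 → 1
L = 5/74 + 7/37 + 23/74 + 16/37 + 21/37 + 1 = 95/37 ≈ 2.568 bits/symbol.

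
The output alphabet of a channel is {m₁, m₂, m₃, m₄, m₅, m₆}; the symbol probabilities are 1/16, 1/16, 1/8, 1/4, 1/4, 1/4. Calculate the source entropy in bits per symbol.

Each probability is a power of 1/2, so log₂(1/p) is an integer.
H = Σ p·log₂(1/p) = 1/16·4 + 1/16·4 + 1/8·3 + 1/4·2 + 1/4·2 + 1/4·2 = 2.375 bits.

2.375 bits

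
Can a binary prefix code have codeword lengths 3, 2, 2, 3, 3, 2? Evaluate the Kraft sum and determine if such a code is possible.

1.125; no

With common denominator 2^3 = 8: Σ 2^(−ℓᵢ) = 1/8 + 2/8 + 2/8 + 1/8 + 1/8 + 2/8 = 9/8 = 1.125.
Kraft's inequality requires Σ ≤ 1; here Σ = 1.125 > 1, so no such prefix code exists.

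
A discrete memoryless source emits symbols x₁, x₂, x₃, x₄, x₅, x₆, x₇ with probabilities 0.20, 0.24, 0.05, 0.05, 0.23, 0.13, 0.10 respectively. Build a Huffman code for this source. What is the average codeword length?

Repeatedly combine the two least-probable nodes; the expected code length is the sum of the merged weights.
merge 1/20 + 1/20 → 1/10
merge 1/10 + 1/10 → 1/5
merge 13/100 + 1/5 → 33/100
merge 1/5 + 23/100 → 43/100
merge 6/25 + 33/100 → 57/100
merge 43/100 + 57/100 → 1
L = 1/10 + 1/5 + 33/100 + 43/100 + 57/100 + 1 = 263/100 = 2.63 bits/symbol.

2.63 bits/symbol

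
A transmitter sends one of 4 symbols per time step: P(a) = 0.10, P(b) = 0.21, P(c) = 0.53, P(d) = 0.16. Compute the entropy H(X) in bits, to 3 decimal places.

1.713 bits

H = −Σ pᵢ log₂ pᵢ.
−0.10·log₂(0.10) = 0.3322
−0.21·log₂(0.21) = 0.4728
−0.53·log₂(0.53) = 0.4854
−0.16·log₂(0.16) = 0.4230
Sum ≈ 1.7135 → 1.713 bits.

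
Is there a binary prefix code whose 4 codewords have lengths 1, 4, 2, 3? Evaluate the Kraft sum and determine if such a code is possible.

With common denominator 2^4 = 16: Σ 2^(−ℓᵢ) = 8/16 + 1/16 + 4/16 + 2/16 = 15/16 = 0.9375.
Kraft's inequality requires Σ ≤ 1; here Σ = 0.9375 ≤ 1, so such a prefix code exists.

0.9375; yes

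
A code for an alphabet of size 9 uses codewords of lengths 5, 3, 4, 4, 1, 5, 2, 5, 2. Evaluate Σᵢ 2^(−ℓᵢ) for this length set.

With common denominator 2^5 = 32: Σ 2^(−ℓᵢ) = 1/32 + 4/32 + 2/32 + 2/32 + 16/32 + 1/32 + 8/32 + 1/32 + 8/32 = 43/32 = 1.34375.

1.34375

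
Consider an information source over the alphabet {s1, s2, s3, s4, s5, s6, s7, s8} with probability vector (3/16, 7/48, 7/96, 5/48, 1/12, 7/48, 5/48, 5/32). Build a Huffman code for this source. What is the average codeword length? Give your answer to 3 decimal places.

Repeatedly combine the two least-probable nodes; the expected code length is the sum of the merged weights.
merge 7/96 + 1/12 → 5/32
merge 5/48 + 5/48 → 5/24
merge 7/48 + 7/48 → 7/24
merge 5/32 + 5/32 → 5/16
merge 3/16 + 5/24 → 19/48
merge 7/24 + 5/16 → 29/48
merge 19/48 + 29/48 → 1
L = 5/32 + 5/24 + 7/24 + 5/16 + 19/48 + 29/48 + 1 = 95/32 ≈ 2.969 bits/symbol.

2.969 bits/symbol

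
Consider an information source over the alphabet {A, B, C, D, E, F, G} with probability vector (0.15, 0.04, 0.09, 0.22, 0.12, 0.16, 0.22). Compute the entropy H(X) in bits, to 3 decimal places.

2.660 bits

H = −Σ pᵢ log₂ pᵢ.
−0.15·log₂(0.15) = 0.4105
−0.04·log₂(0.04) = 0.1858
−0.09·log₂(0.09) = 0.3127
−0.22·log₂(0.22) = 0.4806
−0.12·log₂(0.12) = 0.3671
−0.16·log₂(0.16) = 0.4230
−0.22·log₂(0.22) = 0.4806
Sum ≈ 2.6602 → 2.660 bits.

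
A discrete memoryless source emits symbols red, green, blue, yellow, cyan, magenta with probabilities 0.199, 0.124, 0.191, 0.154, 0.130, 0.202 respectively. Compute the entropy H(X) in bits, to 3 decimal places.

2.558 bits

H = −Σ pᵢ log₂ pᵢ.
−0.199·log₂(0.199) = 0.4635
−0.124·log₂(0.124) = 0.3734
−0.191·log₂(0.191) = 0.4562
−0.154·log₂(0.154) = 0.4156
−0.130·log₂(0.130) = 0.3826
−0.202·log₂(0.202) = 0.4661
Sum ≈ 2.5575 → 2.558 bits.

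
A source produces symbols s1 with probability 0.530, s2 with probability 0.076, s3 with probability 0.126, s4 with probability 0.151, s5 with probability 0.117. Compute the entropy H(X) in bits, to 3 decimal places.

H = −Σ pᵢ log₂ pᵢ.
−0.530·log₂(0.530) = 0.4854
−0.076·log₂(0.076) = 0.2826
−0.126·log₂(0.126) = 0.3766
−0.151·log₂(0.151) = 0.4118
−0.117·log₂(0.117) = 0.3622
Sum ≈ 1.9186 → 1.919 bits.

1.919 bits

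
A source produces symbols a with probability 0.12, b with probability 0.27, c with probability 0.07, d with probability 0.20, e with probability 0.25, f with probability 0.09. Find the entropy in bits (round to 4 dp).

2.4227 bits

H = −Σ pᵢ log₂ pᵢ.
−0.12·log₂(0.12) = 0.3671
−0.27·log₂(0.27) = 0.5100
−0.07·log₂(0.07) = 0.2686
−0.20·log₂(0.20) = 0.4644
−0.25·log₂(0.25) = 0.5000
−0.09·log₂(0.09) = 0.3127
Sum ≈ 2.4227 → 2.4227 bits.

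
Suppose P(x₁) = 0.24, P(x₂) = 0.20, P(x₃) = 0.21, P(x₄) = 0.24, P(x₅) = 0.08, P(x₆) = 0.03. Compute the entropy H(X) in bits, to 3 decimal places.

H = −Σ pᵢ log₂ pᵢ.
−0.24·log₂(0.24) = 0.4941
−0.20·log₂(0.20) = 0.4644
−0.21·log₂(0.21) = 0.4728
−0.24·log₂(0.24) = 0.4941
−0.08·log₂(0.08) = 0.2915
−0.03·log₂(0.03) = 0.1518
Sum ≈ 2.3688 → 2.369 bits.

2.369 bits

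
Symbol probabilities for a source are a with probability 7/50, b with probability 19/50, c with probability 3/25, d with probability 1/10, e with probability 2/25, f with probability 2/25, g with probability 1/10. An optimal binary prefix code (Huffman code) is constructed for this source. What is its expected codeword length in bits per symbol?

Repeatedly combine the two least-probable nodes; the expected code length is the sum of the merged weights.
merge 2/25 + 2/25 → 4/25
merge 1/10 + 1/10 → 1/5
merge 3/25 + 7/50 → 13/50
merge 4/25 + 1/5 → 9/25
merge 13/50 + 9/25 → 31/50
merge 19/50 + 31/50 → 1
L = 4/25 + 1/5 + 13/50 + 9/25 + 31/50 + 1 = 13/5 = 2.6 bits/symbol.

2.6 bits/symbol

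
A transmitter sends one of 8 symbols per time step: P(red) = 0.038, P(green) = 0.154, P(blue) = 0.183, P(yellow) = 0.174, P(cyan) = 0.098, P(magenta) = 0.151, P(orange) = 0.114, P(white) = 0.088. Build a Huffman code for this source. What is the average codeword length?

2.943 bits/symbol

Repeatedly combine the two least-probable nodes; the expected code length is the sum of the merged weights.
merge 19/500 + 11/125 → 63/500
merge 49/500 + 57/500 → 53/250
merge 63/500 + 151/1000 → 277/1000
merge 77/500 + 87/500 → 41/125
merge 183/1000 + 53/250 → 79/200
merge 277/1000 + 41/125 → 121/200
merge 79/200 + 121/200 → 1
L = 63/500 + 53/250 + 277/1000 + 41/125 + 79/200 + 121/200 + 1 = 2943/1000 = 2.943 bits/symbol.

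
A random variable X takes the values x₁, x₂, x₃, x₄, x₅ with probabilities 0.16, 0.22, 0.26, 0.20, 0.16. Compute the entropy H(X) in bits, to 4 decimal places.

H = −Σ pᵢ log₂ pᵢ.
−0.16·log₂(0.16) = 0.4230
−0.22·log₂(0.22) = 0.4806
−0.26·log₂(0.26) = 0.5053
−0.20·log₂(0.20) = 0.4644
−0.16·log₂(0.16) = 0.4230
Sum ≈ 2.2963 → 2.2963 bits.

2.2963 bits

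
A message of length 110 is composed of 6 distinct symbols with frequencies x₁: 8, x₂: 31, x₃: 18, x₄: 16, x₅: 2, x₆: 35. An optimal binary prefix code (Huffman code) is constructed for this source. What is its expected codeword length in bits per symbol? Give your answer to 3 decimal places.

Probabilities are the counts divided by 110.
Repeatedly combine the two least-probable nodes; the expected code length is the sum of the merged weights.
merge 1/55 + 4/55 → 1/11
merge 1/11 + 8/55 → 13/55
merge 9/55 + 13/55 → 2/5
merge 31/110 + 7/22 → 3/5
merge 2/5 + 3/5 → 1
L = 1/11 + 13/55 + 2/5 + 3/5 + 1 = 128/55 ≈ 2.327 bits/symbol.

2.327 bits/symbol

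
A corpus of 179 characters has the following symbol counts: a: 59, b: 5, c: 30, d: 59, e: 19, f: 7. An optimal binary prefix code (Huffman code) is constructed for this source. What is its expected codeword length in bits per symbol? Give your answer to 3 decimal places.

2.240 bits/symbol

Probabilities are the counts divided by 179.
Repeatedly combine the two least-probable nodes; the expected code length is the sum of the merged weights.
merge 5/179 + 7/179 → 12/179
merge 12/179 + 19/179 → 31/179
merge 30/179 + 31/179 → 61/179
merge 59/179 + 59/179 → 118/179
merge 61/179 + 118/179 → 1
L = 12/179 + 31/179 + 61/179 + 118/179 + 1 = 401/179 ≈ 2.240 bits/symbol.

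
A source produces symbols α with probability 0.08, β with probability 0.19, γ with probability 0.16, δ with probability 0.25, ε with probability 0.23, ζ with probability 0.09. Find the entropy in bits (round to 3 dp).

H = −Σ pᵢ log₂ pᵢ.
−0.08·log₂(0.08) = 0.2915
−0.19·log₂(0.19) = 0.4552
−0.16·log₂(0.16) = 0.4230
−0.25·log₂(0.25) = 0.5000
−0.23·log₂(0.23) = 0.4877
−0.09·log₂(0.09) = 0.3127
Sum ≈ 2.4701 → 2.470 bits.

2.470 bits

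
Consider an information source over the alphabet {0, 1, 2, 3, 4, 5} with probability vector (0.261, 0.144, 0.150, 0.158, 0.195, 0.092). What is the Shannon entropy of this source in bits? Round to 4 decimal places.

2.5161 bits

H = −Σ pᵢ log₂ pᵢ.
−0.261·log₂(0.261) = 0.5058
−0.144·log₂(0.144) = 0.4026
−0.150·log₂(0.150) = 0.4105
−0.158·log₂(0.158) = 0.4206
−0.195·log₂(0.195) = 0.4599
−0.092·log₂(0.092) = 0.3167
Sum ≈ 2.5161 → 2.5161 bits.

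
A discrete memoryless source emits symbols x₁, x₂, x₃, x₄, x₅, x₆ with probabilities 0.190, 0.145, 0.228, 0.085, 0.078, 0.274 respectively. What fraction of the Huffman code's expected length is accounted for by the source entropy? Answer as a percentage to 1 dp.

99.0%

Entropy H = −Σ p log₂ p ≈ 2.4466 bits.
Huffman merges: 39/500+17/200→163/1000; 29/200+163/1000→77/250; 19/100+57/250→209/500; 137/500+77/250→291/500; 209/500+291/500→1. L = 2471/1000 ≈ 2.4710.
Efficiency = H/L = 2.4466/2.4710 = 99.0%.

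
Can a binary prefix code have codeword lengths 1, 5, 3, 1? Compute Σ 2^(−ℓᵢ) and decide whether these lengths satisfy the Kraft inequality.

With common denominator 2^5 = 32: Σ 2^(−ℓᵢ) = 16/32 + 1/32 + 4/32 + 16/32 = 37/32 = 1.15625.
Kraft's inequality requires Σ ≤ 1; here Σ = 1.15625 > 1, so no such prefix code exists.

1.15625; no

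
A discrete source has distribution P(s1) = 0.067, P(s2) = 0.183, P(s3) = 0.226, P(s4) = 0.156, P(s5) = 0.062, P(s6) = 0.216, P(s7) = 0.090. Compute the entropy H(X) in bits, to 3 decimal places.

H = −Σ pᵢ log₂ pᵢ.
−0.067·log₂(0.067) = 0.2613
−0.183·log₂(0.183) = 0.4484
−0.226·log₂(0.226) = 0.4849
−0.156·log₂(0.156) = 0.4181
−0.062·log₂(0.062) = 0.2487
−0.216·log₂(0.216) = 0.4776
−0.090·log₂(0.090) = 0.3127
Sum ≈ 2.6516 → 2.652 bits.

2.652 bits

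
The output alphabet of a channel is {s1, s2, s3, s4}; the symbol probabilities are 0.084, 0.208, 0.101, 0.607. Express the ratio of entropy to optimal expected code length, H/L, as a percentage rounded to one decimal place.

97.8%

Entropy H = −Σ p log₂ p ≈ 1.5426 bits.
Huffman merges: 21/250+101/1000→37/200; 37/200+26/125→393/1000; 393/1000+607/1000→1. L = 789/500 ≈ 1.5780.
Efficiency = H/L = 1.5426/1.5780 = 97.8%.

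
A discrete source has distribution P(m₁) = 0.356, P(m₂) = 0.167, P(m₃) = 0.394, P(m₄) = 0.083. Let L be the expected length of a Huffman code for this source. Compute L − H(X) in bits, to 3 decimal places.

0.067 bits

Entropy H = −Σ p log₂ p ≈ 1.7891 bits.
Huffman merges: 83/1000+167/1000→1/4; 1/4+89/250→303/500; 197/500+303/500→1. L = 232/125 ≈ 1.8560.
L − H = 1.8560 − 1.7891 = 0.067 bits.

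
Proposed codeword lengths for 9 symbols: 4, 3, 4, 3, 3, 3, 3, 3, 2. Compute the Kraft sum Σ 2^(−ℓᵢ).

With common denominator 2^4 = 16: Σ 2^(−ℓᵢ) = 1/16 + 2/16 + 1/16 + 2/16 + 2/16 + 2/16 + 2/16 + 2/16 + 4/16 = 18/16 = 1.125.

1.125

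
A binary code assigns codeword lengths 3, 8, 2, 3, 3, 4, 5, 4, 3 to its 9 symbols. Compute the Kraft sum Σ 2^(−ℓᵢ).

0.91015625

With common denominator 2^8 = 256: Σ 2^(−ℓᵢ) = 32/256 + 1/256 + 64/256 + 32/256 + 32/256 + 16/256 + 8/256 + 16/256 + 32/256 = 233/256 = 0.91015625.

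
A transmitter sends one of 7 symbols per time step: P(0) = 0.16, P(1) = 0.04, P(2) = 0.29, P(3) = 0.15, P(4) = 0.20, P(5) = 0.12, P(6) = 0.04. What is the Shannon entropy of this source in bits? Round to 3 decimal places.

2.554 bits

H = −Σ pᵢ log₂ pᵢ.
−0.16·log₂(0.16) = 0.4230
−0.04·log₂(0.04) = 0.1858
−0.29·log₂(0.29) = 0.5179
−0.15·log₂(0.15) = 0.4105
−0.20·log₂(0.20) = 0.4644
−0.12·log₂(0.12) = 0.3671
−0.04·log₂(0.04) = 0.1858
Sum ≈ 2.5544 → 2.554 bits.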